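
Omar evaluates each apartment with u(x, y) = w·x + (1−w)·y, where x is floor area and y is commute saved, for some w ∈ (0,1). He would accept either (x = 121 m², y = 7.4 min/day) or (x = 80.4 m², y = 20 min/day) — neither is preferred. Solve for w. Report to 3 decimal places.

w = 0.237

Indifference: w·121 + (1−w)·7.4 = w·80.4 + (1−w)·20.
Collecting terms: w·40.6 = (1−w)·12.6.
So w/(1−w) = 12.6/40.6 = 0.3103, giving w = 12.6/(40.6+12.6) = 0.237.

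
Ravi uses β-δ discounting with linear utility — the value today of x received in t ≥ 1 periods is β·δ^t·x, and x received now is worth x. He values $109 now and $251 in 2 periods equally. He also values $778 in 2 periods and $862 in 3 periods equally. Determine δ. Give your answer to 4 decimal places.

δ ≈ 0.9026

From the later pair, β·δ^2·778 = β·δ^3·862; dividing through, δ = 778/862 = 0.90255.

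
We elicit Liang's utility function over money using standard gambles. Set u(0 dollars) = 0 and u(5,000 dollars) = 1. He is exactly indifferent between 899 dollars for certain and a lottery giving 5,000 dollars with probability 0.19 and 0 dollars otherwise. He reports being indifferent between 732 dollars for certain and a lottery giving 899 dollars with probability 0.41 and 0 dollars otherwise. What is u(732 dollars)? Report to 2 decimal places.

0.08

From the first indifference, u(899 dollars) = 0.19·u(5,000 dollars) + 0.81·u(0 dollars) = 0.19·1 + 0.81·0 = 0.19.
Then u(732 dollars) = 0.41·u(899 dollars) + 0.59·u(0 dollars) = 0.41·0.19 + 0.59·0.00 = 0.0779.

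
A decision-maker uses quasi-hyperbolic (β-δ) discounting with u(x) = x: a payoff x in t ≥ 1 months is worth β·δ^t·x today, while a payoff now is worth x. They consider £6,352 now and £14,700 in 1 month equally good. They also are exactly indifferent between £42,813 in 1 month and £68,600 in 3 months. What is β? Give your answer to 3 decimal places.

β ≈ 0.547

Both payoffs in the second observation are in the future, so β drops out: δ^1·42813 = δ^3·68600 ⇒ δ^2 = 42813/68600 = 0.62410, so δ = 0.79000.
The first indifference: 6352 = β·δ·14700, so β = 6352/(δ·14700) = 6352/(0.79000·14700) ≈ 0.547.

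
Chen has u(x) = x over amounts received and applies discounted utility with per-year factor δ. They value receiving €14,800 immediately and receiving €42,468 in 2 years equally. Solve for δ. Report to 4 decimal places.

Indifference means u(14800) = δ^2 · u(42468), so δ^2 = u(14800)/u(42468).
With u(x) = x: δ^2 = 14800/42468 = 0.34850.
Hence δ = (0.34850)^(1/2) = 0.590337.

δ ≈ 0.5903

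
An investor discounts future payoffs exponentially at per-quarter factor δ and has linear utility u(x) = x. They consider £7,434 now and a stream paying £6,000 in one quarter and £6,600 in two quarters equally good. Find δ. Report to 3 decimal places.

δ ≈ 0.700

Equating present values: 7434 = 6000δ + 6600δ².
Rearranged: 6600δ² + 6000δ − 7434 = 0.
By the quadratic formula (taking the positive root), δ = (−6000 + √232257600.00) / 13200 ≈ 0.700.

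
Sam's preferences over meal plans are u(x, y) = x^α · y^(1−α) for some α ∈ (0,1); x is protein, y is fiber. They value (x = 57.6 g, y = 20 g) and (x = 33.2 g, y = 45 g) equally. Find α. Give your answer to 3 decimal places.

α ≈ 0.595

Indifference: 57.6^α · 20^(1−α) = 33.2^α · 45^(1−α).
Taking logs: α·ln 57.6 + (1−α)·ln 20 = α·ln 33.2 + (1−α)·ln 45, i.e. α·0.550973 = (1−α)·0.810930.
Thus α·(1.361903) = 0.810930, so α = 0.810930/1.361903 ≈ 0.595.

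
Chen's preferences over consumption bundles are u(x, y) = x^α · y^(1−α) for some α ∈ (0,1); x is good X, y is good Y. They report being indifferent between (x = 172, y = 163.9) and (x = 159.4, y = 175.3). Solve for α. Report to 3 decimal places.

Set the two utilities equal: 172^α·163.9^(1−α) = 159.4^α·175.3^(1−α).
(172/159.4)^α = (175.3/163.9)^(1−α); take logs: α·ln(172/159.4) = (1−α)·ln(175.3/163.9), i.e. α·0.076078 = (1−α)·0.067242.
So α/(1−α) = (0.067242)/(0.076078) = 0.883856, and α = 0.883856/1.883856 ≈ 0.469.

α ≈ 0.469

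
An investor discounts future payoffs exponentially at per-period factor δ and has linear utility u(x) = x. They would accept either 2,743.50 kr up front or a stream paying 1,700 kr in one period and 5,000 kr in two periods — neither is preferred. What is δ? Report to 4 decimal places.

δ ≈ 0.5900

The stream is worth 1700δ + 5000δ² today, so 1700δ + 5000δ² = 2743.50.
So 5000δ² + 1700δ − 2743.50 = 0.
The positive root is δ = [−1700 + √(1700² + 4·5000·2743.50)] / (2·5000) = (−1700 + 7600.000)/10000 ≈ 0.5900.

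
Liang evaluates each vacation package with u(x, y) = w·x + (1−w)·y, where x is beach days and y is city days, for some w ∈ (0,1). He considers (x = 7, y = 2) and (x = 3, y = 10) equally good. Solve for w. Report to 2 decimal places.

w = 0.67

Equating utilities: w·7 + (1−w)·2 = w·3 + (1−w)·10.
Collecting terms: w·4 = (1−w)·8.
So w/(1−w) = 8/4 = 2.0000, giving w = 8/(4+8) = 0.67.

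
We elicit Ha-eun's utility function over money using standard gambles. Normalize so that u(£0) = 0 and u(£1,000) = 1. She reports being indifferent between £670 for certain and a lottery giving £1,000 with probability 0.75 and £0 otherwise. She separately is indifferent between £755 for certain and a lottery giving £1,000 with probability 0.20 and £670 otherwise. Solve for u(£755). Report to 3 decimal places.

First, u(£670) = 0.75·u(£1,000) + 0.25·u(£0) = 0.75.
The second indifference gives u(£755) = 0.20·u(£1,000) + 0.80·u(£670) = 0.20·1.00 + 0.80·0.75 = 0.8000.

0.800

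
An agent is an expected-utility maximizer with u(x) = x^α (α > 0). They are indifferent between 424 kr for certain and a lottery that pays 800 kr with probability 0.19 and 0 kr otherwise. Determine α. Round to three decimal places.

α ≈ 2.616

EU(lottery) = 0.19·800^α + 0.81·0 = 0.19·800^α.
Setting u(424) equal to that: 424^α = 0.19·800^α ⇒ (424/800)^α = 0.19.
α = ln(0.19) / ln(424/800) = -1.660731/-0.634878 ≈ 2.616.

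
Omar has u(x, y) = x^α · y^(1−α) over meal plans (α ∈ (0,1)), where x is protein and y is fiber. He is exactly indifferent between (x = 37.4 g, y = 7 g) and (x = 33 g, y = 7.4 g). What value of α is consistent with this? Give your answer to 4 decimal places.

α ≈ 0.3075

Set the two utilities equal: 37.4^α·7^(1−α) = 33^α·7.4^(1−α).
(37.4/33)^α = (7.4/7)^(1−α); take logs: α·ln(37.4/33) = (1−α)·ln(7.4/7), i.e. α·0.1251631 = (1−α)·0.0555699.
With A = 0.1251631 and B = 0.0555699: α·A = (1−α)·B, so α = B/(A+B) = 0.0555699/0.1807330 ≈ 0.3075.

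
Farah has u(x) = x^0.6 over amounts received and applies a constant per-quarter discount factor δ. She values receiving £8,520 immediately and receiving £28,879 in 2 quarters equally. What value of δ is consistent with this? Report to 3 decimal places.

δ ≈ 0.693

Indifference means u(8520) = δ^2 · u(28879), so δ^2 = u(8520)/u(28879).
Since u(x) = x^0.6, δ^2 = (8520/28879)^0.6 = 0.29502^0.6 = 0.48074.
Hence δ = (0.48074)^(1/2) = 0.69336.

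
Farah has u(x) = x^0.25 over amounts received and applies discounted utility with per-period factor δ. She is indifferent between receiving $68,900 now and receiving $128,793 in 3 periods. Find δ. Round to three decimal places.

Equating discounted utilities: u(68900) = δ^3·u(128793) ⇒ δ^3 = u(68900)/u(128793).
Since u(x) = x^0.25, δ^3 = (68900/128793)^0.25 = 0.53497^0.25 = 0.85523.
Hence δ = (0.85523)^(1/3) = 0.94921.

δ ≈ 0.949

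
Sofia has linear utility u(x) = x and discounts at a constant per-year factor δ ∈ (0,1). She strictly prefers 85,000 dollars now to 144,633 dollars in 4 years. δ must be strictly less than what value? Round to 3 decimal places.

δ < 0.876

Comparing present values: 85000 > δ^4·144633.
So δ^4 < 85000/144633 = 0.58769; taking the 4th root of both positive sides preserves the inequality.
δ < 0.58769^(1/4) = 0.876.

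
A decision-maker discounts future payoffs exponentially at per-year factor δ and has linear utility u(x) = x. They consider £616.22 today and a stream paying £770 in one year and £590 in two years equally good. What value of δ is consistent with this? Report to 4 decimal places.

Present value of the stream is 770·δ + 590·δ². Indifference gives 770δ + 590δ² = 616.22.
Rearranged: 590δ² + 770δ − 616.22 = 0.
By the quadratic formula (taking the positive root), δ = (−770 + √2047179.20) / 1180 ≈ 0.5600.

δ ≈ 0.5600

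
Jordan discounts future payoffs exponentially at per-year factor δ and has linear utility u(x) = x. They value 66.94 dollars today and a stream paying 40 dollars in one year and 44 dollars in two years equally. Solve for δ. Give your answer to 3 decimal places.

The stream is worth 40δ + 44δ² today, so 40δ + 44δ² = 66.94.
That is, 44δ² + 40δ − 66.94 = 0, a quadratic in δ.
The positive root is δ = [−40 + √(40² + 4·44·66.94)] / (2·44) = (−40 + 115.678)/88 ≈ 0.860.

δ ≈ 0.860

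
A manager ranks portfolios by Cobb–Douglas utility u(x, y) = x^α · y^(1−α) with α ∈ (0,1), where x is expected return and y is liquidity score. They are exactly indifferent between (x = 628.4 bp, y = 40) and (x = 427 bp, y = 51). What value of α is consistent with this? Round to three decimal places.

Indifference: 628.4^α · 40^(1−α) = 427^α · 51^(1−α).
(628.4/427)^α = (51/40)^(1−α); take logs: α·ln(628.4/427) = (1−α)·ln(51/40), i.e. α·0.386393 = (1−α)·0.242946.
Thus α·(0.629339) = 0.242946, so α = 0.242946/0.629339 ≈ 0.386.

α ≈ 0.386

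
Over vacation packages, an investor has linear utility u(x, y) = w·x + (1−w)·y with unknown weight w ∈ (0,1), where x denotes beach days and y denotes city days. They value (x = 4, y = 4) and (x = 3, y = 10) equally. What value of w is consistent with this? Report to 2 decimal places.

u(4,4) = u(3,10) means w·4 + (1−w)·4 = w·3 + (1−w)·10.
Rearranging, 1·w − 6·(1−w) = 0.
Hence w = 6/(1+6) = 6/7 = 0.86.

w = 0.86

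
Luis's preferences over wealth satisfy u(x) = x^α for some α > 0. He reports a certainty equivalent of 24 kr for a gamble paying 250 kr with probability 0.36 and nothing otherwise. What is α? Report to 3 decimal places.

The lottery's expected utility is 0.36·u(250) + 0.64·u(0) = 0.36·250^α (since u(0) = 0 for α > 0).
Indifference: 24^α = 0.36·250^α, so (24/250)^α = 0.36.
Take logs: α = ln 0.36 / ln(24/250) ≈ 0.43597.

α ≈ 0.436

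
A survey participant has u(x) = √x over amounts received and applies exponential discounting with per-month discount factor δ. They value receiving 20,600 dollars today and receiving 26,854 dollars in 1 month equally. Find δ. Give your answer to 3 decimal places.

δ ≈ 0.876

Indifference means u(20600) = δ · u(26854), so δ = u(20600)/u(26854).
Since u(x) = √x, δ = √(20600/26854) = 0.87585.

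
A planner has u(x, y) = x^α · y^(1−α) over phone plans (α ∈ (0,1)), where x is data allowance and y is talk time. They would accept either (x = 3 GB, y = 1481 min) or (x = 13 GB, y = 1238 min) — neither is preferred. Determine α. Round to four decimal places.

α ≈ 0.1089

The Cobb–Douglas utilities coincide, so 3^α·1481^(1−α) = 13^α·1238^(1−α).
(3/13)^α = (1238/1481)^(1−α); take logs: α·ln(3/13) = (1−α)·ln(1238/1481), i.e. α·-1.4663371 = (1−α)·-0.1792204.
With A = -1.4663371 and B = -0.1792204: α·A = (1−α)·B, so α = B/(A+B) = -0.1792204/-1.6455575 ≈ 0.1089.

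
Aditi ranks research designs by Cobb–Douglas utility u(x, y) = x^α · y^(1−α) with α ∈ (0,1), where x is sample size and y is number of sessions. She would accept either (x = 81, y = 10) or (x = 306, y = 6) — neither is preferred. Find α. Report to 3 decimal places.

α ≈ 0.278

The Cobb–Douglas utilities coincide, so 81^α·10^(1−α) = 306^α·6^(1−α).
Taking logs: α·ln 81 + (1−α)·ln 10 = α·ln 306 + (1−α)·ln 6, i.e. α·-1.329136 = (1−α)·-0.510826.
Thus α·(-1.839962) = -0.510826, so α = -0.510826/-1.839962 ≈ 0.278.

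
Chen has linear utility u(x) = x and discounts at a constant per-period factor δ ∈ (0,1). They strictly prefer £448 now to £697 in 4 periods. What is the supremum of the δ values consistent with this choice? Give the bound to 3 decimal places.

The preference means 448 > δ^4·697.
Hence δ^4 < 448/697 = 0.64275, and x ↦ x^(1/4) is increasing on (0,∞).
δ < 0.64275^(1/4) = 0.895.

δ < 0.895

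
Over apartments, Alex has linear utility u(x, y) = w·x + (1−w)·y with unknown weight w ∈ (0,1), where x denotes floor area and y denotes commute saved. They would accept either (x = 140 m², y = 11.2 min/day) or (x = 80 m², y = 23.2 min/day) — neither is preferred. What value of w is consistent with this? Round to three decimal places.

Indifference: w·140 + (1−w)·11.2 = w·80 + (1−w)·23.2.
Rearranging, 60·w − 12·(1−w) = 0.
Hence w = 12/(60+12) = 12/72 = 0.167.

w = 0.167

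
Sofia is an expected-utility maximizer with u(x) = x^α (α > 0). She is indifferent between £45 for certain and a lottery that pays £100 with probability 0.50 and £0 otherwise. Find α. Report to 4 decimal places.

Since u(0) = 0, the lottery's EU is 0.50·100^α.
Setting u(45) equal to that: 45^α = 0.50·100^α ⇒ (45/100)^α = 0.50.
Taking logs: α·ln(45/100) = ln(0.50), so α = -0.6931472 / -0.7985077 ≈ 0.8681.

α ≈ 0.8681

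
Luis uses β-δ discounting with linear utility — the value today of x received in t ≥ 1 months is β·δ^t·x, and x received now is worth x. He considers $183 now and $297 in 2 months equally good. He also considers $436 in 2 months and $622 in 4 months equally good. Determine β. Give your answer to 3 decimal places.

From the later pair, β·δ^2·436 = β·δ^4·622; dividing through, δ^2 = 436/622 = 0.70096, so δ = 0.83724.
Substituting δ into 183 = β·δ^2·297: β = 183/(208.186) ≈ 0.879.

β ≈ 0.879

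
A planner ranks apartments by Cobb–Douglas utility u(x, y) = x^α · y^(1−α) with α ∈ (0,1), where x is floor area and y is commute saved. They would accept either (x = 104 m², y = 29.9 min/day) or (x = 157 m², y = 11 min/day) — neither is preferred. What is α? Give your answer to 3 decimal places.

Set the two utilities equal: 104^α·29.9^(1−α) = 157^α·11^(1−α).
Rearrange to (104/157)^α = (11/29.9)^(1−α) and take logs: α·-0.411855 = (1−α)·-0.999963.
So α/(1−α) = (-0.999963)/(-0.411855) = 2.427949, and α = 2.427949/3.427949 ≈ 0.708.

α ≈ 0.708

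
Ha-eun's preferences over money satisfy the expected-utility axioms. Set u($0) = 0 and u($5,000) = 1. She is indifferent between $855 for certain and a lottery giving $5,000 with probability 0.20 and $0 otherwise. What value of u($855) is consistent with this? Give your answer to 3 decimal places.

The indifference gives u($855) = 0.20·u($5,000) + 0.80·u($0) = 0.20·1 + 0.80·0 = 0.20.

0.200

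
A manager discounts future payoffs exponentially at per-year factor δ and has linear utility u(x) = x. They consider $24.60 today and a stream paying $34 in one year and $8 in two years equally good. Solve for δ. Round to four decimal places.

Present value of the stream is 34·δ + 8·δ². Indifference gives 34δ + 8δ² = 24.60.
So 8δ² + 34δ − 24.60 = 0.
δ = (−34 + √(34² + 4·8·24.60)) / (2·8) = (−34 + √1943.20) / 16 ≈ 0.6301.

δ ≈ 0.6301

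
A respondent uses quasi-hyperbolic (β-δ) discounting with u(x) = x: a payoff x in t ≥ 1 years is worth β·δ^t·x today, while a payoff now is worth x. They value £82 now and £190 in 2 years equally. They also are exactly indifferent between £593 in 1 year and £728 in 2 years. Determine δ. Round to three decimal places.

δ ≈ 0.815

The second indifference involves only future payoffs, so β cancels: β·δ^1·593 = β·δ^2·728, giving δ = 593/728 = 0.81456.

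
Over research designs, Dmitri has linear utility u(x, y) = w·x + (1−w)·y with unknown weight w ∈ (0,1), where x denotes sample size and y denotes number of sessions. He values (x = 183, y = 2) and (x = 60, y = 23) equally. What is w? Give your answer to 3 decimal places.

w = 0.146

Equating utilities: w·183 + (1−w)·2 = w·60 + (1−w)·23.
Rearranging, 123·w − 21·(1−w) = 0.
Hence w = 21/(123+21) = 21/144 = 0.146.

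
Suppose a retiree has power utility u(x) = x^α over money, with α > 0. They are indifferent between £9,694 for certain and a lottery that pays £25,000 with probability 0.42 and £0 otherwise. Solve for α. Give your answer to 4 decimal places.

EU(lottery) = 0.42·25000^α + 0.58·0 = 0.42·25000^α.
Indifference: 9694^α = 0.42·25000^α, so (9694/25000)^α = 0.42.
Taking logs: α·ln(9694/25000) = ln(0.42), so α = -0.8675006 / -0.9473687 ≈ 0.9157.

α ≈ 0.9157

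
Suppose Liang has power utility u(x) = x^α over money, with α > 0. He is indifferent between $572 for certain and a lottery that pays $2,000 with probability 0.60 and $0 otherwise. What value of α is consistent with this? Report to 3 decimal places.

α ≈ 0.408

The lottery's expected utility is 0.60·u(2000) + 0.40·u(0) = 0.60·2000^α (since u(0) = 0 for α > 0).
Equating: 572^α = 0.60·2000^α, i.e. 0.2860^α = 0.60.
Take logs: α = ln 0.60 / ln(572/2000) ≈ 0.40808.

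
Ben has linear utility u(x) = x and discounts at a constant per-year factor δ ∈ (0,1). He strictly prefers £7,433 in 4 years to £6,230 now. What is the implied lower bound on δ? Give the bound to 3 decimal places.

δ > 0.957

Under u(x) = x this choice says 6230 < δ^4·7433.
So δ^4 > 6230/7433 = 0.83815; taking the 4th root of both positive sides preserves the inequality.
δ > 0.83815^(1/4) = 0.957.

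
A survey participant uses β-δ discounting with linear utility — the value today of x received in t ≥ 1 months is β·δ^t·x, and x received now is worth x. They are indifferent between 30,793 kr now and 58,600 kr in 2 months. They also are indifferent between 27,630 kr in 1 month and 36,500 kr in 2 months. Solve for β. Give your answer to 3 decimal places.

β ≈ 0.917

The second indifference involves only future payoffs, so β cancels: β·δ^1·27630 = β·δ^2·36500, giving δ = 27630/36500 = 0.75699.
The first indifference: 30793 = β·δ^2·58600, so β = 30793/(δ^2·58600) = 30793/(0.57303·58600) ≈ 0.917.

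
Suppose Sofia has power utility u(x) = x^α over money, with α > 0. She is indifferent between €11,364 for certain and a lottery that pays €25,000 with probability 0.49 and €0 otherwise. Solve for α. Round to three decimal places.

The lottery's expected utility is 0.49·u(25000) + 0.51·u(0) = 0.49·25000^α (since u(0) = 0 for α > 0).
Indifference: 11364^α = 0.49·25000^α, so (11364/25000)^α = 0.49.
Taking logs: α·ln(11364/25000) = ln(0.49), so α = -0.713350 / -0.788425 ≈ 0.905.

α ≈ 0.905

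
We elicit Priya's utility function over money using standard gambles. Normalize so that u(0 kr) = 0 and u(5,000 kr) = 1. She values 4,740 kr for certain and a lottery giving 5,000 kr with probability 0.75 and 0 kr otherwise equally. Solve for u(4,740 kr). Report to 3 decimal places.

By the standard-gamble method, u(4,740 kr) is just the indifference probability on the best outcome: 0.75.

0.750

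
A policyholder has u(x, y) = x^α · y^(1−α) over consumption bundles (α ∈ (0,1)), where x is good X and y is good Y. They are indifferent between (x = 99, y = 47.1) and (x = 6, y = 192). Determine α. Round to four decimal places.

Set the two utilities equal: 99^α·47.1^(1−α) = 6^α·192^(1−α).
(99/6)^α = (192/47.1)^(1−α); take logs: α·ln(99/6) = (1−α)·ln(192/47.1), i.e. α·2.8033604 = (1−α)·1.4052224.
So α/(1−α) = (1.4052224)/(2.8033604) = 0.5012636, and α = 0.5012636/1.5012636 ≈ 0.3339.

α ≈ 0.3339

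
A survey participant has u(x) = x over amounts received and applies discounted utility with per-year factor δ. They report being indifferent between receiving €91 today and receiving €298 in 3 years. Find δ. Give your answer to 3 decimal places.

δ ≈ 0.673

Indifference means u(91) = δ^3 · u(298), so δ^3 = u(91)/u(298).
With u(x) = x: δ^3 = 91/298 = 0.30537.
Taking the cube root: δ = 0.30537^(1/3) ≈ 0.673.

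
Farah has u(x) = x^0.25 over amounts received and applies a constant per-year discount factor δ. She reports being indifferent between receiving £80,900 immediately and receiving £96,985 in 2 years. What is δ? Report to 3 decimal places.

Equating discounted utilities: u(80900) = δ^2·u(96985) ⇒ δ^2 = u(80900)/u(96985).
With u(x) = x^0.25: δ^2 = 80900^0.25/96985^0.25 = (80900/96985)^0.25 = 0.95568.
Taking the square root: δ = 0.95568^(1/2) ≈ 0.978.

δ ≈ 0.978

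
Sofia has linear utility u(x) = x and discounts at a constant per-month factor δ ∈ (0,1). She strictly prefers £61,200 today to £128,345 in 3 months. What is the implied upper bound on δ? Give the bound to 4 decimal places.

δ < 0.7813

The preference means 61200 > δ^3·128345.
Hence δ^3 < 61200/128345 = 0.47684, and x ↦ x^(1/3) is increasing on (0,∞).
δ < 0.47684^(1/3) = 0.7813.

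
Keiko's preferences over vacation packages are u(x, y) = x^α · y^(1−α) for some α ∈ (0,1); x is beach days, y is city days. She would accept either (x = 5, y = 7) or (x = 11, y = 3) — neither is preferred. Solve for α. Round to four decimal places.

α ≈ 0.5180

Indifference: 5^α · 7^(1−α) = 11^α · 3^(1−α).
Taking logs: α·ln 5 + (1−α)·ln 7 = α·ln 11 + (1−α)·ln 3, i.e. α·-0.7884574 = (1−α)·-0.8472979.
So α/(1−α) = (-0.8472979)/(-0.7884574) = 1.0746274, and α = 1.0746274/2.0746274 ≈ 0.5180.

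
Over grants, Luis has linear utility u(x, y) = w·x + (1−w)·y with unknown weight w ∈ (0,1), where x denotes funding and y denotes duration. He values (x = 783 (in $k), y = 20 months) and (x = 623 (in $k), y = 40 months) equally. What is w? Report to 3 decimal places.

w = 0.111

u(783,20) = u(623,40) means w·783 + (1−w)·20 = w·623 + (1−w)·40.
Rearranging, 160·w − 20·(1−w) = 0.
Hence w = 20/(160+20) = 20/180 = 0.111.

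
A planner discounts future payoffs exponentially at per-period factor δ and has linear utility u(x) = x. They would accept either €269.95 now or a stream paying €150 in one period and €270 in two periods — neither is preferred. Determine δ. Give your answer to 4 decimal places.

Present value of the stream is 150·δ + 270·δ². Indifference gives 150δ + 270δ² = 269.95.
So 270δ² + 150δ − 269.95 = 0.
The positive root is δ = [−150 + √(150² + 4·270·269.95)] / (2·270) = (−150 + 560.398)/540 ≈ 0.7600.

δ ≈ 0.7600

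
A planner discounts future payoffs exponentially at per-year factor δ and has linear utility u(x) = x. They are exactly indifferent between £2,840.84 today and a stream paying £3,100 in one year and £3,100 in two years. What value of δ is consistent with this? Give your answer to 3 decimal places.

δ ≈ 0.580

The stream is worth 3100δ + 3100δ² today, so 3100δ + 3100δ² = 2840.84.
Rearranged: 3100δ² + 3100δ − 2840.84 = 0.
By the quadratic formula (taking the positive root), δ = (−3100 + √44836416.00) / 6200 ≈ 0.580.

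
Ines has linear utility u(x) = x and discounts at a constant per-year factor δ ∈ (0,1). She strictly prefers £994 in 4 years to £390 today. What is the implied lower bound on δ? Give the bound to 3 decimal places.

δ > 0.791

The preference means 390 < δ^4·994.
So δ^4 > 390/994 = 0.39235; taking the 4th root of both positive sides preserves the inequality.
δ > (390/994)^(1/4) ≈ 0.791.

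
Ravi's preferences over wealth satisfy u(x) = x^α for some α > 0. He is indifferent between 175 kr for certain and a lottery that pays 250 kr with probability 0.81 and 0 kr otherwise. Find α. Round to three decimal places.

The lottery's expected utility is 0.81·u(250) + 0.19·u(0) = 0.81·250^α (since u(0) = 0 for α > 0).
Setting u(175) equal to that: 175^α = 0.81·250^α ⇒ (175/250)^α = 0.81.
Taking logs: α·ln(175/250) = ln(0.81), so α = -0.210721 / -0.356675 ≈ 0.591.

α ≈ 0.591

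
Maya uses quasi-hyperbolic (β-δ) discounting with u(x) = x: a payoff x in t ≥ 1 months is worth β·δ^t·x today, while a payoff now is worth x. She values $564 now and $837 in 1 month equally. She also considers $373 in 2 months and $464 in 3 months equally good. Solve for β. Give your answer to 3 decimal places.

From the later pair, β·δ^2·373 = β·δ^3·464; dividing through, δ = 373/464 = 0.80388.
Substituting δ into 564 = β·δ·837: β = 564/(672.847) ≈ 0.838.

β ≈ 0.838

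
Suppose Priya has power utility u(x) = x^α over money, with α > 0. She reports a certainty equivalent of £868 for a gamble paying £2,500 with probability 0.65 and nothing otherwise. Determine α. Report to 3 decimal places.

α ≈ 0.407

EU(lottery) = 0.65·2500^α + 0.35·0 = 0.65·2500^α.
Equating: 868^α = 0.65·2500^α, i.e. 0.3472^α = 0.65.
Take logs: α = ln 0.65 / ln(868/2500) ≈ 0.40722.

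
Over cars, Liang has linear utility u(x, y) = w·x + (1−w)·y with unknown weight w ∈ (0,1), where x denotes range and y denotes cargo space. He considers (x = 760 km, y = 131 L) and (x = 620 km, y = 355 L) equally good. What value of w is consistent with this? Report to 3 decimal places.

w = 0.615

u(760,131) = u(620,355) means w·760 + (1−w)·131 = w·620 + (1−w)·355.
Collecting terms: w·140 = (1−w)·224.
Hence w = 224/(140+224) = 224/364 = 0.615.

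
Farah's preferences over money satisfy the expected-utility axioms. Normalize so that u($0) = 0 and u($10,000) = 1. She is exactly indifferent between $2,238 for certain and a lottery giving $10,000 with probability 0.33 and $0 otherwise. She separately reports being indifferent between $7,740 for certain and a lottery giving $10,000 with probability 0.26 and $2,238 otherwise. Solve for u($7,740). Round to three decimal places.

0.504

From the first indifference, u($2,238) = 0.33·u($10,000) + 0.67·u($0) = 0.33·1 + 0.67·0 = 0.33.
The second indifference gives u($7,740) = 0.26·u($10,000) + 0.74·u($2,238) = 0.26·1.00 + 0.74·0.33 = 0.5042.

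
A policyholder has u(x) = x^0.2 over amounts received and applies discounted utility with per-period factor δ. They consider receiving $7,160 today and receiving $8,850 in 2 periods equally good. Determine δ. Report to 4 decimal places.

The payoff in 2 periods is discounted by δ^2, so u(7160) = δ^2·u(8850) and δ^2 = u(7160)/u(8850).
Since u(x) = x^0.2, δ^2 = (7160/8850)^0.2 = 0.80904^0.2 = 0.95850.
So δ = 0.95850^(1/2) ≈ 0.9790.

δ ≈ 0.9790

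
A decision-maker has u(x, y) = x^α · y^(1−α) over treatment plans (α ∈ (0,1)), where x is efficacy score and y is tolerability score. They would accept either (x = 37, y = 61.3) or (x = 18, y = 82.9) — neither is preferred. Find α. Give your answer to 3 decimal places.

Set the two utilities equal: 37^α·61.3^(1−α) = 18^α·82.9^(1−α).
Rearrange to (37/18)^α = (82.9/61.3)^(1−α) and take logs: α·0.720546 = (1−α)·0.301855.
With A = 0.720546 and B = 0.301855: α·A = (1−α)·B, so α = B/(A+B) = 0.301855/1.022401 ≈ 0.295.

α ≈ 0.295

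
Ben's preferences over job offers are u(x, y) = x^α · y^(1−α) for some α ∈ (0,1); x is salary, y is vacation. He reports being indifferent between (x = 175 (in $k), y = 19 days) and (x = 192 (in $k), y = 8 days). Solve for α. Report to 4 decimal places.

α ≈ 0.9032

Indifference: 175^α · 19^(1−α) = 192^α · 8^(1−α).
(175/192)^α = (8/19)^(1−α); take logs: α·ln(175/192) = (1−α)·ln(8/19), i.e. α·-0.0927094 = (1−α)·-0.8649974.
So α/(1−α) = (-0.8649974)/(-0.0927094) = 9.3302017, and α = 9.3302017/10.3302017 ≈ 0.9032.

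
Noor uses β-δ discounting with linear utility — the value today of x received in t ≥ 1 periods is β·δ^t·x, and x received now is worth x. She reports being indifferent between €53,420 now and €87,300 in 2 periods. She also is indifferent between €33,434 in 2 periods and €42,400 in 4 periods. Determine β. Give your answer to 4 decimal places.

The second indifference involves only future payoffs, so β cancels: β·δ^2·33434 = β·δ^4·42400, giving δ^2 = 33434/42400 = 0.78854, so δ = 0.88800.
Now use the now-vs-future pair: 53420 = β·δ^2·87300 gives β = 53420/(0.78854·87300) ≈ 0.7760.

β ≈ 0.7760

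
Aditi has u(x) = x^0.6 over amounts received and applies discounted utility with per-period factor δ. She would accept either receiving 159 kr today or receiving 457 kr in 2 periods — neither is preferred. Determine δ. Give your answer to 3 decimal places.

δ ≈ 0.729

Indifference means u(159) = δ^2 · u(457), so δ^2 = u(159)/u(457).
Since u(x) = x^0.6, δ^2 = (159/457)^0.6 = 0.34792^0.6 = 0.53075.
Hence δ = (0.53075)^(1/2) = 0.72852.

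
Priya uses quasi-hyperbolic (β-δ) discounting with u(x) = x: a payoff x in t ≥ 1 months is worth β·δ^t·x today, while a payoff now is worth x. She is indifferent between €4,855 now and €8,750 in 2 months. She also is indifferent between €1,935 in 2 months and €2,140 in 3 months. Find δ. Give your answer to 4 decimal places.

From the later pair, β·δ^2·1935 = β·δ^3·2140; dividing through, δ = 1935/2140 = 0.90421.

δ ≈ 0.9042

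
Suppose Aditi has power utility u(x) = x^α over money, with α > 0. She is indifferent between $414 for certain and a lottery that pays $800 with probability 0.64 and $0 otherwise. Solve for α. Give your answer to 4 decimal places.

EU(lottery) = 0.64·800^α + 0.36·0 = 0.64·800^α.
Indifference: 414^α = 0.64·800^α, so (414/800)^α = 0.64.
α = ln(0.64) / ln(414/800) = -0.4462871/-0.6587458 ≈ 0.6775.

α ≈ 0.6775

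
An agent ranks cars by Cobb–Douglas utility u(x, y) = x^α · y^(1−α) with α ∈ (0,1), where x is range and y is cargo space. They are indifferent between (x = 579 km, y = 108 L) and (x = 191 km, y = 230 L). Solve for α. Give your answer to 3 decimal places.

The Cobb–Douglas utilities coincide, so 579^α·108^(1−α) = 191^α·230^(1−α).
(579/191)^α = (230/108)^(1−α); take logs: α·ln(579/191) = (1−α)·ln(230/108), i.e. α·1.109029 = (1−α)·0.755948.
So α/(1−α) = (0.755948)/(1.109029) = 0.681631, and α = 0.681631/1.681631 ≈ 0.405.

α ≈ 0.405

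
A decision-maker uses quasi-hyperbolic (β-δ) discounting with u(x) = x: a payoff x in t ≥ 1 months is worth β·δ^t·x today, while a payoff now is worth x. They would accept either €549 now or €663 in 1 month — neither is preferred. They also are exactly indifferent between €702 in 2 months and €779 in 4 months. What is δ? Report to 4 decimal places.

Both payoffs in the second observation are in the future, so β drops out: δ^2·702 = δ^4·779 ⇒ δ^2 = 702/779 = 0.90116, so δ = 0.94929.

δ ≈ 0.9493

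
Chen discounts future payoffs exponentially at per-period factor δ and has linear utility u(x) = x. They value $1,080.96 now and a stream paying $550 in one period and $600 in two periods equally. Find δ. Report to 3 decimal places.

δ ≈ 0.960

Present value of the stream is 550·δ + 600·δ². Indifference gives 550δ + 600δ² = 1080.96.
Rearranged: 600δ² + 550δ − 1080.96 = 0.
By the quadratic formula (taking the positive root), δ = (−550 + √2896804.00) / 1200 ≈ 0.960.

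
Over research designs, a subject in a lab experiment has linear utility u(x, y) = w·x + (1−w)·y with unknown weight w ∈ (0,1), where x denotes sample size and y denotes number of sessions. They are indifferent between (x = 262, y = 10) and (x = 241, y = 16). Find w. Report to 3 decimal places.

w = 0.222

u(262,10) = u(241,16) means w·262 + (1−w)·10 = w·241 + (1−w)·16.
w·(262−241) = (1−w)·(16−10), i.e. w·21 = (1−w)·6.
Hence w = 6/(21+6) = 6/27 = 0.222.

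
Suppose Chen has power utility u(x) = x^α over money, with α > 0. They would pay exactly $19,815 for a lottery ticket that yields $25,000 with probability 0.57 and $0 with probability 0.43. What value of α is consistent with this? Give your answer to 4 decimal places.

EU(lottery) = 0.57·25000^α + 0.43·0 = 0.57·25000^α.
Setting u(19815) equal to that: 19815^α = 0.57·25000^α ⇒ (19815/25000)^α = 0.57.
Taking logs: α·ln(19815/25000) = ln(0.57), so α = -0.5621189 / -0.2324366 ≈ 2.4184.

α ≈ 2.4184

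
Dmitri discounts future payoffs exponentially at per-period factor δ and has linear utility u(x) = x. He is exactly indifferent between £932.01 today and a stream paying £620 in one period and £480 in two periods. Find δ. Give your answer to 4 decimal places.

δ ≈ 0.8900

The stream is worth 620δ + 480δ² today, so 620δ + 480δ² = 932.01.
So 480δ² + 620δ − 932.01 = 0.
δ = (−620 + √(620² + 4·480·932.01)) / (2·480) = (−620 + √2173859.20) / 960 ≈ 0.8900.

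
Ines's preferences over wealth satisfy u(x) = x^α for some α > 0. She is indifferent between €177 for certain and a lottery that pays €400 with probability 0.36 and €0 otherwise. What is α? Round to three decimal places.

The lottery's expected utility is 0.36·u(400) + 0.64·u(0) = 0.36·400^α (since u(0) = 0 for α > 0).
Equating: 177^α = 0.36·400^α, i.e. 0.4425^α = 0.36.
Taking logs: α·ln(177/400) = ln(0.36), so α = -1.021651 / -0.815315 ≈ 1.253.

α ≈ 1.253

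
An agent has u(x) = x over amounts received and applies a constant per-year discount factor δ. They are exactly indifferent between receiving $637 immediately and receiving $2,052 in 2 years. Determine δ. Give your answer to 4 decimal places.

The payoff in 2 years is discounted by δ^2, so u(637) = δ^2·u(2052) and δ^2 = u(637)/u(2052).
With u(x) = x: δ^2 = 637/2052 = 0.31043.
Hence δ = (0.31043)^(1/2) = 0.557161.

δ ≈ 0.5572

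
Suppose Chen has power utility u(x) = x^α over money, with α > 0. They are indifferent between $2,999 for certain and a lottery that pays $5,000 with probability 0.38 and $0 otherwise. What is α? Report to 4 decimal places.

α ≈ 1.8929

Since u(0) = 0, the lottery's EU is 0.38·5000^α.
Setting u(2999) equal to that: 2999^α = 0.38·5000^α ⇒ (2999/5000)^α = 0.38.
Take logs: α = ln 0.38 / ln(2999/5000) ≈ 1.892922.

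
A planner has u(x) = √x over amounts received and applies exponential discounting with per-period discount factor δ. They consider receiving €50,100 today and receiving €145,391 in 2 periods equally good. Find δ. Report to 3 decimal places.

δ ≈ 0.766

The payoff in 2 periods is discounted by δ^2, so u(50100) = δ^2·u(145391) and δ^2 = u(50100)/u(145391).
With u(x) = √x: δ^2 = √50100/√145391 = √(50100/145391) = 0.58702.
Taking the square root: δ = 0.58702^(1/2) ≈ 0.766.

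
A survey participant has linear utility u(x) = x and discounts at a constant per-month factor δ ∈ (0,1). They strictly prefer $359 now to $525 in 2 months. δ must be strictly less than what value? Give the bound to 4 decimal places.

δ < 0.8269

Comparing present values: 359 > δ^2·525.
Dividing by 525: δ^2 < 0.68381. Both sides are positive, so the square root keeps the direction.
δ < (359/525)^(1/2) ≈ 0.8269.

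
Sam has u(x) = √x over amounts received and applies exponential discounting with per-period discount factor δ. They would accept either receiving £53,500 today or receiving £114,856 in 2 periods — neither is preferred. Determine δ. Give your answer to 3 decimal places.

Equating discounted utilities: u(53500) = δ^2·u(114856) ⇒ δ^2 = u(53500)/u(114856).
With u(x) = √x: δ^2 = √53500/√114856 = √(53500/114856) = 0.68250.
Taking the square root: δ = 0.68250^(1/2) ≈ 0.826.

δ ≈ 0.826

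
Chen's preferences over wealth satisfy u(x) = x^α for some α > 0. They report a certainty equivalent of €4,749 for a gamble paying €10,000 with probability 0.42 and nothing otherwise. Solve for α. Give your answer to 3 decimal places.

α ≈ 1.165

Since u(0) = 0, the lottery's EU is 0.42·10000^α.
Equating: 4749^α = 0.42·10000^α, i.e. 0.4749^α = 0.42.
Take logs: α = ln 0.42 / ln(4749/10000) ≈ 1.16498.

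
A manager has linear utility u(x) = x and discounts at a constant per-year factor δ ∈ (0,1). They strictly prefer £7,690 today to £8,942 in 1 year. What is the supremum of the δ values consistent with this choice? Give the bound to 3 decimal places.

Comparing present values: 7690 > δ·8942.
So δ < 7690/8942 = 0.85999.

δ < 0.860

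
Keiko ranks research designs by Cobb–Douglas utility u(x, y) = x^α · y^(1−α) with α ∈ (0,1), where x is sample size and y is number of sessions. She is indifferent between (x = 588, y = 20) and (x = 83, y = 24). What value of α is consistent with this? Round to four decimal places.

α ≈ 0.0852

Set the two utilities equal: 588^α·20^(1−α) = 83^α·24^(1−α).
Rearrange to (588/83)^α = (24/20)^(1−α) and take logs: α·1.9578863 = (1−α)·0.1823216.
Thus α·(2.1402079) = 0.1823216, so α = 0.1823216/2.1402079 ≈ 0.0852.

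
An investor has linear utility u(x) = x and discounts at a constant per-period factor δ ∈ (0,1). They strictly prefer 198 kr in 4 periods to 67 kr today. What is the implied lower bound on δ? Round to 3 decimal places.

Comparing present values: 67 < δ^4·198.
Hence δ^4 > 67/198 = 0.33838, and x ↦ x^(1/4) is increasing on (0,∞).
δ > (67/198)^(1/4) ≈ 0.763.

δ > 0.763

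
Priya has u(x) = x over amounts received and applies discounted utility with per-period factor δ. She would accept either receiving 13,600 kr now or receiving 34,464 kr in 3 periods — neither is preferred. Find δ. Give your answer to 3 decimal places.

δ ≈ 0.733

Equating discounted utilities: u(13600) = δ^3·u(34464) ⇒ δ^3 = u(13600)/u(34464).
With u(x) = x: δ^3 = 13600/34464 = 0.39461.
Hence δ = (0.39461)^(1/3) = 0.73348.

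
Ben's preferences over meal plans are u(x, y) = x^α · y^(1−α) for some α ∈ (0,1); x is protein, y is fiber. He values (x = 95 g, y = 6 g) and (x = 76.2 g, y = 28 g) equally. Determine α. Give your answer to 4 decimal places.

The Cobb–Douglas utilities coincide, so 95^α·6^(1−α) = 76.2^α·28^(1−α).
Rearrange to (95/76.2)^α = (28/6)^(1−α) and take logs: α·0.2205154 = (1−α)·1.5404450.
So α/(1−α) = (1.5404450)/(0.2205154) = 6.9856572, and α = 6.9856572/7.9856572 ≈ 0.8748.

α ≈ 0.8748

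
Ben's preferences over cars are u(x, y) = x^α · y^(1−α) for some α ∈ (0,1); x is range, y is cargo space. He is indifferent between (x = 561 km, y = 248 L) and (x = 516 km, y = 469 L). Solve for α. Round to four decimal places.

Set the two utilities equal: 561^α·248^(1−α) = 516^α·469^(1−α).
Rearrange to (561/516)^α = (469/248)^(1−α) and take logs: α·0.0836141 = (1−α)·0.6371740.
Thus α·(0.7207881) = 0.6371740, so α = 0.6371740/0.7207881 ≈ 0.8840.

α ≈ 0.8840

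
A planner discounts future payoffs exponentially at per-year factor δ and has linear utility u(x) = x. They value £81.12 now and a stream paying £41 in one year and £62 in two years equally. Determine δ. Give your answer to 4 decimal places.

Present value of the stream is 41·δ + 62·δ². Indifference gives 41δ + 62δ² = 81.12.
That is, 62δ² + 41δ − 81.12 = 0, a quadratic in δ.
By the quadratic formula (taking the positive root), δ = (−41 + √21798.76) / 124 ≈ 0.8600.

δ ≈ 0.8600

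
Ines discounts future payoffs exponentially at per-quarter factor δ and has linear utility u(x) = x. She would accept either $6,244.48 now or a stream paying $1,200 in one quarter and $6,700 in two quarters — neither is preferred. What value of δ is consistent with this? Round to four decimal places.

Present value of the stream is 1200·δ + 6700·δ². Indifference gives 1200δ + 6700δ² = 6244.48.
Rearranged: 6700δ² + 1200δ − 6244.48 = 0.
δ = (−1200 + √(1200² + 4·6700·6244.48)) / (2·6700) = (−1200 + √168792064.00) / 13400 ≈ 0.8800.

δ ≈ 0.8800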